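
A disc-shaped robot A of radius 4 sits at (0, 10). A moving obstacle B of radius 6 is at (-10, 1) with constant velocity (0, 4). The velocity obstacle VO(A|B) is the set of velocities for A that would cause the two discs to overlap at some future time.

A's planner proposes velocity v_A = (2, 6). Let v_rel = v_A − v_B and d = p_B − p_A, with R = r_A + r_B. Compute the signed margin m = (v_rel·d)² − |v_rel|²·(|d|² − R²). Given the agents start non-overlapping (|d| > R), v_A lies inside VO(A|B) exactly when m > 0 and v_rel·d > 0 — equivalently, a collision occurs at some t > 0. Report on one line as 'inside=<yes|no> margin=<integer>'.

d = (-10, -9),  |d|² = 181;  R = 4+6 = 10,  c = 181−10² = 81
v_rel = (2, 2),  |v_rel|² = 8;  v_rel·d = (2)·(-10) + (2)·(-9) = -38
8·t² + 76·t + 81 = 0  ⇒  m = (-38)² − 8·81 = 796
m = 796 > 0,  v_rel·d = -38 < 0  ⇒  outside

inside=no margin=796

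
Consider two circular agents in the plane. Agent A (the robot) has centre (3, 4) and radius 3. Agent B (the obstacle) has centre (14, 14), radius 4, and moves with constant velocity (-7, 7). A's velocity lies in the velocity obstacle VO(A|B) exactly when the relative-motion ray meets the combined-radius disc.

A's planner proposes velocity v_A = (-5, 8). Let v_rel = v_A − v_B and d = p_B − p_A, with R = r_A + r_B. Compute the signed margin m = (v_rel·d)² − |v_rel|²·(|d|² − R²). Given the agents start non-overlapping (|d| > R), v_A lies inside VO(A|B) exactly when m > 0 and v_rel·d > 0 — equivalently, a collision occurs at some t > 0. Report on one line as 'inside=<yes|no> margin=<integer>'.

d = (11, 10),  |d|² = 221;  R = 3+4 = 7,  c = 221−7² = 172
v_rel = (2, 1),  |v_rel|² = 5;  v_rel·d = (2)·(11) + (1)·(10) = 32
5·t² − 64·t + 172 = 0  ⇒  m = 32² − 5·172 = 164
m = 164 > 0,  v_rel·d = 32 > 0  ⇒  inside

inside=yes margin=164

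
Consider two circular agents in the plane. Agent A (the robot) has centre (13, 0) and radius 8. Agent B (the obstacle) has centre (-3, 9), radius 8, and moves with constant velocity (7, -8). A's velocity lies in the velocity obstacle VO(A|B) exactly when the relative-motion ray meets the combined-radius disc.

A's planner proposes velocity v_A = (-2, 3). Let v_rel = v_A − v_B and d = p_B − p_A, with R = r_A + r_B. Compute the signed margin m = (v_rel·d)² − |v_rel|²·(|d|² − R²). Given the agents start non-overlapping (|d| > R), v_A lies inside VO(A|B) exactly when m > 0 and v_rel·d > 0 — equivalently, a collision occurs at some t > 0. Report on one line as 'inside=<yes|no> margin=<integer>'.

d = (-16, 9),  |d|² = 337;  R = 8+8 = 16,  c = 337−16² = 81
v_rel = (-9, 11),  |v_rel|² = 202;  v_rel·d = (-9)·(-16) + (11)·(9) = 243
202·t² − 486·t + 81 = 0  ⇒  m = 243² − 202·81 = 42687
m = 42687 > 0,  v_rel·d = 243 > 0  ⇒  inside

inside=yes margin=42687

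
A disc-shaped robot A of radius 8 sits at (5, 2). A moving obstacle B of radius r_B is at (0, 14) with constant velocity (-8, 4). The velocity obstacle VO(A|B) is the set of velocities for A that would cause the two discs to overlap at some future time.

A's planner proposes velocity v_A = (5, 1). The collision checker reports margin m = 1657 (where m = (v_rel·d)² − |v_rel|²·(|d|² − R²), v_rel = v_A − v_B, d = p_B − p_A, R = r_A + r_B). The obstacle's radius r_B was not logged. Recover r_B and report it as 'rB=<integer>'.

m = 1657
d = (-5, 12);  v_rel = (13, -3),  |v_rel|² = 178
v_rel×d = (13)·(12) − (-3)·(-5) = 141
since m = R²·178 − 141²:  R² = (19881 + 1657) / 178 = 121
R = √121 = 11  ⇒  r_B = 11 − 8 = 3

rB=3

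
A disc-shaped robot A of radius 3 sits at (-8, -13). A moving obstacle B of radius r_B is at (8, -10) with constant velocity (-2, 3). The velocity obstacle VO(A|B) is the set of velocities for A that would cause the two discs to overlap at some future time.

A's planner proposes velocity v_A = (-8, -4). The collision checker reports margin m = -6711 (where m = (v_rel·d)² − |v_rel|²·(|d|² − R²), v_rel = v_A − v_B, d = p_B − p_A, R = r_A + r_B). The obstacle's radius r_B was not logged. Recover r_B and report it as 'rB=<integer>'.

m = -6711
d = (16, 3);  v_rel = (-6, -7),  |v_rel|² = 85
v_rel×d = (-6)·(3) − (-7)·(16) = 94
since m = R²·85 − 94²:  R² = (8836 + -6711) / 85 = 25
R = √25 = 5  ⇒  r_B = 5 − 3 = 2

rB=2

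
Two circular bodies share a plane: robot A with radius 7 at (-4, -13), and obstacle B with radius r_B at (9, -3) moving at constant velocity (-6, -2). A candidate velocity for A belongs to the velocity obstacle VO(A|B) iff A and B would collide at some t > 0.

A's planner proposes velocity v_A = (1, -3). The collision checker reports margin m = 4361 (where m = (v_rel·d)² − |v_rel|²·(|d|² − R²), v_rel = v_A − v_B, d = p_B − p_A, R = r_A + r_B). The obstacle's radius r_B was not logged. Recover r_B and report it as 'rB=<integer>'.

m = 4361
d = (13, 10);  v_rel = (7, -1),  |v_rel|² = 50
v_rel×d = (7)·(10) − (-1)·(13) = 83
since m = R²·50 − 83²:  R² = (6889 + 4361) / 50 = 225
R = √225 = 15  ⇒  r_B = 15 − 7 = 8

rB=8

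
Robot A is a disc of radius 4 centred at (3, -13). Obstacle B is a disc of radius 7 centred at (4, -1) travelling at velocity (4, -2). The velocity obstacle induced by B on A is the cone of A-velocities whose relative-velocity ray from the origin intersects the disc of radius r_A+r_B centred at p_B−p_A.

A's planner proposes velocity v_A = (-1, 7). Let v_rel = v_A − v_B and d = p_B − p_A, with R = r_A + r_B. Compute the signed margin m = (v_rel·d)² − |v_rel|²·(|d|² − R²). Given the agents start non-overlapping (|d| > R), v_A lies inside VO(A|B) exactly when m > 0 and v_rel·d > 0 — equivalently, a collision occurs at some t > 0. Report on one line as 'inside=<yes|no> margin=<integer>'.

d = (1, 12),  |d|² = 145;  R = 4+7 = 11,  c = 145−11² = 24
v_rel = (-5, 9),  |v_rel|² = 106;  v_rel·d = (-5)·(1) + (9)·(12) = 103
106·t² − 206·t + 24 = 0  ⇒  m = 103² − 106·24 = 8065
m = 8065 > 0,  v_rel·d = 103 > 0  ⇒  inside

inside=yes margin=8065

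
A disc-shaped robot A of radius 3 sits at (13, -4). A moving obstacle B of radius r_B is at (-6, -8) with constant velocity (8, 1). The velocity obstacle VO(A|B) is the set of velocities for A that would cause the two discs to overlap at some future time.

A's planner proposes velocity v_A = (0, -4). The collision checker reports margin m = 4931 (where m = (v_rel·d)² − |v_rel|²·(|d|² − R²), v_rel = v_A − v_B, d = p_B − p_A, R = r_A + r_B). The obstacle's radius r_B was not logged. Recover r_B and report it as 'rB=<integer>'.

m = 4931
d = (-19, -4);  v_rel = (-8, -5),  |v_rel|² = 89
v_rel×d = (-8)·(-4) − (-5)·(-19) = -63
since m = R²·89 − (-63)²:  R² = (3969 + 4931) / 89 = 100
R = √100 = 10  ⇒  r_B = 10 − 3 = 7

rB=7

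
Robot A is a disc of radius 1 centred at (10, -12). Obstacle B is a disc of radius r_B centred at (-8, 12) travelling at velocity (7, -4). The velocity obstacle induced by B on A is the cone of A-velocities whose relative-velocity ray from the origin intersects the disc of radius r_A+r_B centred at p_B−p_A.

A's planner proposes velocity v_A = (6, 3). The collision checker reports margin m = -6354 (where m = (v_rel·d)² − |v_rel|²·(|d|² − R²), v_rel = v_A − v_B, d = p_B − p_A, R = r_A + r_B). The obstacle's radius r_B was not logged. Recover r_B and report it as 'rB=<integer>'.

m = -6354
d = (-18, 24);  v_rel = (-1, 7),  |v_rel|² = 50
v_rel×d = (-1)·(24) − (7)·(-18) = 102
since m = R²·50 − 102²:  R² = (10404 + -6354) / 50 = 81
R = √81 = 9  ⇒  r_B = 9 − 1 = 8

rB=8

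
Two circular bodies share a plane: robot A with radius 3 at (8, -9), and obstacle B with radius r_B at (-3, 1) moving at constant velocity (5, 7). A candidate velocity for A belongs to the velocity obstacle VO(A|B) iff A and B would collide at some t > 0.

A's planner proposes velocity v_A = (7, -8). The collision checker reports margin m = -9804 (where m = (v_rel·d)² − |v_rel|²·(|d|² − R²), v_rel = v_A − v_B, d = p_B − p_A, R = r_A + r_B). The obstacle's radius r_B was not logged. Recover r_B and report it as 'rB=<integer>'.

m = -9804
d = (-11, 10);  v_rel = (2, -15),  |v_rel|² = 229
v_rel×d = (2)·(10) − (-15)·(-11) = -145
since m = R²·229 − (-145)²:  R² = (21025 + -9804) / 229 = 49
R = √49 = 7  ⇒  r_B = 7 − 3 = 4

rB=4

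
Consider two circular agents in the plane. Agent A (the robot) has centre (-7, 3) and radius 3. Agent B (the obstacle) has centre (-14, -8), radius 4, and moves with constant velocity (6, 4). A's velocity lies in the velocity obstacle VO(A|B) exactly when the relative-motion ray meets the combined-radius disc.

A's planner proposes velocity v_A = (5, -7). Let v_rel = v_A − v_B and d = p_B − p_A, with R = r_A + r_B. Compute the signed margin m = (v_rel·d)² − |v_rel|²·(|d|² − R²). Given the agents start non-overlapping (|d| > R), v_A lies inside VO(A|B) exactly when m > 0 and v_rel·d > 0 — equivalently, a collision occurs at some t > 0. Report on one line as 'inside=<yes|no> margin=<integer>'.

d = (-7, -11),  |d|² = 170;  R = 3+4 = 7,  c = 170−7² = 121
v_rel = (-1, -11),  |v_rel|² = 122;  v_rel·d = (-1)·(-7) + (-11)·(-11) = 128
122·t² − 256·t + 121 = 0  ⇒  m = 128² − 122·121 = 1622
m = 1622 > 0,  v_rel·d = 128 > 0  ⇒  inside

inside=yes margin=1622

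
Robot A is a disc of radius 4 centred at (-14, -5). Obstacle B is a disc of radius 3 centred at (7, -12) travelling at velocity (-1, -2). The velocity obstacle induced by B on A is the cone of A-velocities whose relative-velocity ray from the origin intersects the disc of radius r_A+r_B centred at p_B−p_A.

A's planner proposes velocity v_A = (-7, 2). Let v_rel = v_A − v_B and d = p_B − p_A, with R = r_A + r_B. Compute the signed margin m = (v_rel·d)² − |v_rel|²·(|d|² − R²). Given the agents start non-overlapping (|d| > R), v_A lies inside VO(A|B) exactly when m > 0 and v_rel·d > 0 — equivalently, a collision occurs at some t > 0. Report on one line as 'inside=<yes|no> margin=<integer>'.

d = (21, -7),  |d|² = 490;  R = 4+3 = 7,  c = 490−7² = 441
v_rel = (-6, 4),  |v_rel|² = 52;  v_rel·d = (-6)·(21) + (4)·(-7) = -154
52·t² + 308·t + 441 = 0  ⇒  m = (-154)² − 52·441 = 784
m = 784 > 0,  v_rel·d = -154 < 0  ⇒  outside

inside=no margin=784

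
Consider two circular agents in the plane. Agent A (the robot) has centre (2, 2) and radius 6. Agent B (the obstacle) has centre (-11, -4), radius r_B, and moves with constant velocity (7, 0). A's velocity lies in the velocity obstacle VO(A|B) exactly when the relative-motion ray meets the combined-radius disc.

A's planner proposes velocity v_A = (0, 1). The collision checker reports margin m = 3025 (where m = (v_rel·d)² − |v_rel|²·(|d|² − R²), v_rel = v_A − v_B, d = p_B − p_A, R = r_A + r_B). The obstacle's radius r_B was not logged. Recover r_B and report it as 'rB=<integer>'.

m = 3025
d = (-13, -6);  v_rel = (-7, 1),  |v_rel|² = 50
v_rel×d = (-7)·(-6) − (1)·(-13) = 55
since m = R²·50 − 55²:  R² = (3025 + 3025) / 50 = 121
R = √121 = 11  ⇒  r_B = 11 − 6 = 5

rB=5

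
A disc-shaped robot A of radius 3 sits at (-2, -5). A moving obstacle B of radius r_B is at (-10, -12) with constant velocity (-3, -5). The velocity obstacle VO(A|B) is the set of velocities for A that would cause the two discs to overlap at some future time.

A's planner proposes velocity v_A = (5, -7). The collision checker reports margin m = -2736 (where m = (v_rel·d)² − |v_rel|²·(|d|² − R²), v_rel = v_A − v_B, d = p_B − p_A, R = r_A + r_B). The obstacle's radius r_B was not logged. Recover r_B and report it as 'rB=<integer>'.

m = -2736
d = (-8, -7);  v_rel = (8, -2),  |v_rel|² = 68
v_rel×d = (8)·(-7) − (-2)·(-8) = -72
since m = R²·68 − (-72)²:  R² = (5184 + -2736) / 68 = 36
R = √36 = 6  ⇒  r_B = 6 − 3 = 3

rB=3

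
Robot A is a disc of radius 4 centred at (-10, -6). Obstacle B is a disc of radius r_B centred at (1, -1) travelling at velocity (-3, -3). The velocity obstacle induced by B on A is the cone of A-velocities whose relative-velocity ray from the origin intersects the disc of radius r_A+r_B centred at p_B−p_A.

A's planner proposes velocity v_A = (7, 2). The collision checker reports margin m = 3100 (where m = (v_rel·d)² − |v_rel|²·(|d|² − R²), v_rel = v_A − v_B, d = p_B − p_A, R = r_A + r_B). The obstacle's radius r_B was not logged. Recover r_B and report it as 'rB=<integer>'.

m = 3100
d = (11, 5);  v_rel = (10, 5),  |v_rel|² = 125
v_rel×d = (10)·(5) − (5)·(11) = -5
since m = R²·125 − (-5)²:  R² = (25 + 3100) / 125 = 25
R = √25 = 5  ⇒  r_B = 5 − 4 = 1

rB=1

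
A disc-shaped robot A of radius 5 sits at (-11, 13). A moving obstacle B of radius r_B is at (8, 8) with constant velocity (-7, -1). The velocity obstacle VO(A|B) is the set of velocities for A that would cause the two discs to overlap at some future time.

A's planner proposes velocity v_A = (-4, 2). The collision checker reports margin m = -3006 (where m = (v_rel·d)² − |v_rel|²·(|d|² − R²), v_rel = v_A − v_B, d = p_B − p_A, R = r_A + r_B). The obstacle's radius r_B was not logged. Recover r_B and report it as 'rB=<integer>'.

m = -3006
d = (19, -5);  v_rel = (3, 3),  |v_rel|² = 18
v_rel×d = (3)·(-5) − (3)·(19) = -72
since m = R²·18 − (-72)²:  R² = (5184 + -3006) / 18 = 121
R = √121 = 11  ⇒  r_B = 11 − 5 = 6

rB=6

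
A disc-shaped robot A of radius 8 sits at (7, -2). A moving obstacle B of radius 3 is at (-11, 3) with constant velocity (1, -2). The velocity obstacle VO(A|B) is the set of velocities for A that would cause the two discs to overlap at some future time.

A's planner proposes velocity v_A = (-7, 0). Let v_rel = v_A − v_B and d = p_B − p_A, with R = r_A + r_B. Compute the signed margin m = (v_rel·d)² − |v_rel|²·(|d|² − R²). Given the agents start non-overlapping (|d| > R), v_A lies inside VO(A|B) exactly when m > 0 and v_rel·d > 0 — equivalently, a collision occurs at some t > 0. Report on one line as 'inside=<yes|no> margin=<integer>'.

d = (-18, 5),  |d|² = 349;  R = 8+3 = 11,  c = 349−11² = 228
v_rel = (-8, 2),  |v_rel|² = 68;  v_rel·d = (-8)·(-18) + (2)·(5) = 154
68·t² − 308·t + 228 = 0  ⇒  m = 154² − 68·228 = 8212
m = 8212 > 0,  v_rel·d = 154 > 0  ⇒  inside

inside=yes margin=8212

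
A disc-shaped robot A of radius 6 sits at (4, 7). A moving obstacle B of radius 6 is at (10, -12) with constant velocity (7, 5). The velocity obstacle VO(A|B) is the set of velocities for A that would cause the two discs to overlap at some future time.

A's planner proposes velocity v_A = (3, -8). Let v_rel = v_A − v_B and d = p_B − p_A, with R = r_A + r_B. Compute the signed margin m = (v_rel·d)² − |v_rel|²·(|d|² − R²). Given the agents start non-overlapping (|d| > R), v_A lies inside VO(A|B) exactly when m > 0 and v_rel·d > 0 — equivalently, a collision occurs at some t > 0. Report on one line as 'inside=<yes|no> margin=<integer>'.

d = (6, -19),  |d|² = 397;  R = 6+6 = 12,  c = 397−12² = 253
v_rel = (-4, -13),  |v_rel|² = 185;  v_rel·d = (-4)·(6) + (-13)·(-19) = 223
185·t² − 446·t + 253 = 0  ⇒  m = 223² − 185·253 = 2924
m = 2924 > 0,  v_rel·d = 223 > 0  ⇒  inside

inside=yes margin=2924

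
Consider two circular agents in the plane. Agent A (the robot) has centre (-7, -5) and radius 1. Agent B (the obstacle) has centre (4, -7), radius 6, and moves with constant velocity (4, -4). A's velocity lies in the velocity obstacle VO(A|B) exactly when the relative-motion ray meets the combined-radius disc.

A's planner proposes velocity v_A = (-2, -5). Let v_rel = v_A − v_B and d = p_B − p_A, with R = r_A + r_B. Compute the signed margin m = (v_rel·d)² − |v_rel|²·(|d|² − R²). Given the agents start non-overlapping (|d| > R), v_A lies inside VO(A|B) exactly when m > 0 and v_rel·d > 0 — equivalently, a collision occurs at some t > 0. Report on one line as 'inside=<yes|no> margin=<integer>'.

d = (11, -2),  |d|² = 125;  R = 1+6 = 7,  c = 125−7² = 76
v_rel = (-6, -1),  |v_rel|² = 37;  v_rel·d = (-6)·(11) + (-1)·(-2) = -64
37·t² + 128·t + 76 = 0  ⇒  m = (-64)² − 37·76 = 1284
m = 1284 > 0,  v_rel·d = -64 < 0  ⇒  outside

inside=no margin=1284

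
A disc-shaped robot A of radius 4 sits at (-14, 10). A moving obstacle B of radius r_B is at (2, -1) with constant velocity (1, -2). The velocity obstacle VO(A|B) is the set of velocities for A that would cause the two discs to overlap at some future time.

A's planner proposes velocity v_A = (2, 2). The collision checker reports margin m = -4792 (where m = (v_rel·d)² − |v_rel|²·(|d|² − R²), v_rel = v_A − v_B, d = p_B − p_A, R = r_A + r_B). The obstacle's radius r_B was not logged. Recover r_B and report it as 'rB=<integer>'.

m = -4792
d = (16, -11);  v_rel = (1, 4),  |v_rel|² = 17
v_rel×d = (1)·(-11) − (4)·(16) = -75
since m = R²·17 − (-75)²:  R² = (5625 + -4792) / 17 = 49
R = √49 = 7  ⇒  r_B = 7 − 4 = 3

rB=3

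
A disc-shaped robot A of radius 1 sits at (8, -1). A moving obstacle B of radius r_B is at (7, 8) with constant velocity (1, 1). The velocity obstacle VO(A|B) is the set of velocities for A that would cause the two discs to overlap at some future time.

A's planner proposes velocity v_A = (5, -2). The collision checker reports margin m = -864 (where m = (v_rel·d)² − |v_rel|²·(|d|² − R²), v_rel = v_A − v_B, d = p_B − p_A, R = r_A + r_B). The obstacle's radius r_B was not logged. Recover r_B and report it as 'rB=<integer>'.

m = -864
d = (-1, 9);  v_rel = (4, -3),  |v_rel|² = 25
v_rel×d = (4)·(9) − (-3)·(-1) = 33
since m = R²·25 − 33²:  R² = (1089 + -864) / 25 = 9
R = √9 = 3  ⇒  r_B = 3 − 1 = 2

rB=2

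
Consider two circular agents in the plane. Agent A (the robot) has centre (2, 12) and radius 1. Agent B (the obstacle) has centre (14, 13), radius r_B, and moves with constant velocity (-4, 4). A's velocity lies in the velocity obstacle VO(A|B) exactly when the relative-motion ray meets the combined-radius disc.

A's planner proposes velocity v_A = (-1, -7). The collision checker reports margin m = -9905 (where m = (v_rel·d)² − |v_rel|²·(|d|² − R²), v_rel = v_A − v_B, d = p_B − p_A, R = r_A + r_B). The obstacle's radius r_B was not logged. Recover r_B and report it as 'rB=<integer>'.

m = -9905
d = (12, 1);  v_rel = (3, -11),  |v_rel|² = 130
v_rel×d = (3)·(1) − (-11)·(12) = 135
since m = R²·130 − 135²:  R² = (18225 + -9905) / 130 = 64
R = √64 = 8  ⇒  r_B = 8 − 1 = 7

rB=7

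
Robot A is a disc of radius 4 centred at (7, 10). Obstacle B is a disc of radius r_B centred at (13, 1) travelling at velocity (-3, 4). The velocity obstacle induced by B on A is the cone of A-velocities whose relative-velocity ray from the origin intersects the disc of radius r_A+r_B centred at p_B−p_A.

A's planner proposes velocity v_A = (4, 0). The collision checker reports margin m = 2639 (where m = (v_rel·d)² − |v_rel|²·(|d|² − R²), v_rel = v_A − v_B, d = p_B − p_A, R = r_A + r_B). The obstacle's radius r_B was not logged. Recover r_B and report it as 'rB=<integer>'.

m = 2639
d = (6, -9);  v_rel = (7, -4),  |v_rel|² = 65
v_rel×d = (7)·(-9) − (-4)·(6) = -39
since m = R²·65 − (-39)²:  R² = (1521 + 2639) / 65 = 64
R = √64 = 8  ⇒  r_B = 8 − 4 = 4

rB=4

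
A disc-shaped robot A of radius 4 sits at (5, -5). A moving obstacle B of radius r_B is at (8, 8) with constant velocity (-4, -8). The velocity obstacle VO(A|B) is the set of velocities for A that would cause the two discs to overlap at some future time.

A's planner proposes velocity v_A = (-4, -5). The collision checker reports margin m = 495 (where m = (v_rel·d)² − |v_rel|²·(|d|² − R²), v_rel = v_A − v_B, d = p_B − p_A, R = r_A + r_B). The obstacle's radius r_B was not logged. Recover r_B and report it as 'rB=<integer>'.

m = 495
d = (3, 13);  v_rel = (0, 3),  |v_rel|² = 9
v_rel×d = (0)·(13) − (3)·(3) = -9
since m = R²·9 − (-9)²:  R² = (81 + 495) / 9 = 64
R = √64 = 8  ⇒  r_B = 8 − 4 = 4

rB=4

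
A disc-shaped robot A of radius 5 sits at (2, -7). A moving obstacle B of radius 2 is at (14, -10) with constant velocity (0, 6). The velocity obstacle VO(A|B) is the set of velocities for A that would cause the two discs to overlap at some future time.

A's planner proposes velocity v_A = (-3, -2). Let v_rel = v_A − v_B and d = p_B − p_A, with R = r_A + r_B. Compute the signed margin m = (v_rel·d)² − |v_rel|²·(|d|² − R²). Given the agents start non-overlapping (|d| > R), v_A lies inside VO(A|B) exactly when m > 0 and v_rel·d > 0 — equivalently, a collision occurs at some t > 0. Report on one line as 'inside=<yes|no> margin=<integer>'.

d = (12, -3),  |d|² = 153;  R = 5+2 = 7,  c = 153−7² = 104
v_rel = (-3, -8),  |v_rel|² = 73;  v_rel·d = (-3)·(12) + (-8)·(-3) = -12
73·t² + 24·t + 104 = 0  ⇒  m = (-12)² − 73·104 = -7448
m = -7448 < 0,  v_rel·d = -12 < 0  ⇒  outside

inside=no margin=-7448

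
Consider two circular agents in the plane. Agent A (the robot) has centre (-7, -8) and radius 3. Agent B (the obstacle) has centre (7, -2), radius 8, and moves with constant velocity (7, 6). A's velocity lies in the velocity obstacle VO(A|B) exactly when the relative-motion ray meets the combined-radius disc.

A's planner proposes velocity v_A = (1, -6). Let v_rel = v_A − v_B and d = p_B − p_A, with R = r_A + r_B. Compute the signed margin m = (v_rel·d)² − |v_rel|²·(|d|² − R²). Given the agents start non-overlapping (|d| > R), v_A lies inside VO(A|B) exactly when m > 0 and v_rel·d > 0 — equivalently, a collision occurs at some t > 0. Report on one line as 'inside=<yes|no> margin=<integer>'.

d = (14, 6),  |d|² = 232;  R = 3+8 = 11,  c = 232−11² = 111
v_rel = (-6, -12),  |v_rel|² = 180;  v_rel·d = (-6)·(14) + (-12)·(6) = -156
180·t² + 312·t + 111 = 0  ⇒  m = (-156)² − 180·111 = 4356
m = 4356 > 0,  v_rel·d = -156 < 0  ⇒  outside

inside=no margin=4356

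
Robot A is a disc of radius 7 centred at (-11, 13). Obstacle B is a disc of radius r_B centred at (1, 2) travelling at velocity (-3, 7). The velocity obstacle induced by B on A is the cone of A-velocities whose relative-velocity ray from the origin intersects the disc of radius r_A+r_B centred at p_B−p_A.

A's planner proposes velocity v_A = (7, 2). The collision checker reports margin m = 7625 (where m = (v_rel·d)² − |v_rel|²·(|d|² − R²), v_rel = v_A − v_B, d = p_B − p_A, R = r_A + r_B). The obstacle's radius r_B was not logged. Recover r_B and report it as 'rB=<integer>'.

m = 7625
d = (12, -11);  v_rel = (10, -5),  |v_rel|² = 125
v_rel×d = (10)·(-11) − (-5)·(12) = -50
since m = R²·125 − (-50)²:  R² = (2500 + 7625) / 125 = 81
R = √81 = 9  ⇒  r_B = 9 − 7 = 2

rB=2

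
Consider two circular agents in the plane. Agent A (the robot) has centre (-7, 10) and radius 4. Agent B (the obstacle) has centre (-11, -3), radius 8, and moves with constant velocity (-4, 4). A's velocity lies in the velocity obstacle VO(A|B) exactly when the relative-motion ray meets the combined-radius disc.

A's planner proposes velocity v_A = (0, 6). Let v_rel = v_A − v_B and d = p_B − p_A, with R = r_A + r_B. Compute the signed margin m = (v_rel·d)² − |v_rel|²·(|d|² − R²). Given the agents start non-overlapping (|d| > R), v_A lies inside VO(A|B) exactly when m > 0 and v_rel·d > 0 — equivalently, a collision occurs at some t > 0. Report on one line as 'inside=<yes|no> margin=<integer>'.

d = (-4, -13),  |d|² = 185;  R = 4+8 = 12,  c = 185−12² = 41
v_rel = (4, 2),  |v_rel|² = 20;  v_rel·d = (4)·(-4) + (2)·(-13) = -42
20·t² + 84·t + 41 = 0  ⇒  m = (-42)² − 20·41 = 944
m = 944 > 0,  v_rel·d = -42 < 0  ⇒  outside

inside=no margin=944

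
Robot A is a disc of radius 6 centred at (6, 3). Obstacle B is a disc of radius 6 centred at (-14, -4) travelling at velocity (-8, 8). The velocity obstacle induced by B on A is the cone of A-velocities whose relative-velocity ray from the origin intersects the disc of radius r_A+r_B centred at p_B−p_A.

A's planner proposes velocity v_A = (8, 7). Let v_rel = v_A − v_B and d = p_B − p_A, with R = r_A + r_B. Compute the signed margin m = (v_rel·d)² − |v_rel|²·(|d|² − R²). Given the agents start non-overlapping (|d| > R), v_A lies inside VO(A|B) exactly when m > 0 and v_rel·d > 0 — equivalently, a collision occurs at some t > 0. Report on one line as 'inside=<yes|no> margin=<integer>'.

d = (-20, -7),  |d|² = 449;  R = 6+6 = 12,  c = 449−12² = 305
v_rel = (16, -1),  |v_rel|² = 257;  v_rel·d = (16)·(-20) + (-1)·(-7) = -313
257·t² + 626·t + 305 = 0  ⇒  m = (-313)² − 257·305 = 19584
m = 19584 > 0,  v_rel·d = -313 < 0  ⇒  outside

inside=no margin=19584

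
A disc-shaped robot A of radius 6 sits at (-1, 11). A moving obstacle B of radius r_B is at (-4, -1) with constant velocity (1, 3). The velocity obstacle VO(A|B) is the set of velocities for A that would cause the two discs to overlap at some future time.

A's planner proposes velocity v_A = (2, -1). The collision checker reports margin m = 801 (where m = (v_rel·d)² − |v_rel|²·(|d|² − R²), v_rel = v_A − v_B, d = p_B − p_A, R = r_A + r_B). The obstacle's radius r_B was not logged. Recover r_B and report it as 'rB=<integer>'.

m = 801
d = (-3, -12);  v_rel = (1, -4),  |v_rel|² = 17
v_rel×d = (1)·(-12) − (-4)·(-3) = -24
since m = R²·17 − (-24)²:  R² = (576 + 801) / 17 = 81
R = √81 = 9  ⇒  r_B = 9 − 6 = 3

rB=3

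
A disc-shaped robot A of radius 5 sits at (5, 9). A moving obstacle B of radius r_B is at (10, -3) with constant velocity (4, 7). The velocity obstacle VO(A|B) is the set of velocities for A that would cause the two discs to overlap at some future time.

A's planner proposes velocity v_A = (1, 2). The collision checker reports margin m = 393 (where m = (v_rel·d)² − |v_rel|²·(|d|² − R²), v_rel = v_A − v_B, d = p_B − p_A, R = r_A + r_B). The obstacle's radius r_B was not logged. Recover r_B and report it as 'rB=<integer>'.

m = 393
d = (5, -12);  v_rel = (-3, -5),  |v_rel|² = 34
v_rel×d = (-3)·(-12) − (-5)·(5) = 61
since m = R²·34 − 61²:  R² = (3721 + 393) / 34 = 121
R = √121 = 11  ⇒  r_B = 11 − 5 = 6

rB=6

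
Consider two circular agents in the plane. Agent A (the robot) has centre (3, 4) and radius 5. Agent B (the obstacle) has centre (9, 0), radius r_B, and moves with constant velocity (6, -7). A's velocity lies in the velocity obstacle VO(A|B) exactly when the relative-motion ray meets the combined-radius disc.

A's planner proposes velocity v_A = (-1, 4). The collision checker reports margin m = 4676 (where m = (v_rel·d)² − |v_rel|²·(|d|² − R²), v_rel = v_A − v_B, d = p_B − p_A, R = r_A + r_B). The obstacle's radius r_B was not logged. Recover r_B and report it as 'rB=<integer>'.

m = 4676
d = (6, -4);  v_rel = (-7, 11),  |v_rel|² = 170
v_rel×d = (-7)·(-4) − (11)·(6) = -38
since m = R²·170 − (-38)²:  R² = (1444 + 4676) / 170 = 36
R = √36 = 6  ⇒  r_B = 6 − 5 = 1

rB=1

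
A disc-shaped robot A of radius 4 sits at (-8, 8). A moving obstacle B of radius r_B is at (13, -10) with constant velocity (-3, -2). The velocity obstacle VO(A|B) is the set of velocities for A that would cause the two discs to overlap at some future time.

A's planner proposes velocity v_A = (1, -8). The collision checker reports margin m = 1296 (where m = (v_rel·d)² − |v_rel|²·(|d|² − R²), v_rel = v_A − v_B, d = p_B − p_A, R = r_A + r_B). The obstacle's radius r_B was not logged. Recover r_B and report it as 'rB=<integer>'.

m = 1296
d = (21, -18);  v_rel = (4, -6),  |v_rel|² = 52
v_rel×d = (4)·(-18) − (-6)·(21) = 54
since m = R²·52 − 54²:  R² = (2916 + 1296) / 52 = 81
R = √81 = 9  ⇒  r_B = 9 − 4 = 5

rB=5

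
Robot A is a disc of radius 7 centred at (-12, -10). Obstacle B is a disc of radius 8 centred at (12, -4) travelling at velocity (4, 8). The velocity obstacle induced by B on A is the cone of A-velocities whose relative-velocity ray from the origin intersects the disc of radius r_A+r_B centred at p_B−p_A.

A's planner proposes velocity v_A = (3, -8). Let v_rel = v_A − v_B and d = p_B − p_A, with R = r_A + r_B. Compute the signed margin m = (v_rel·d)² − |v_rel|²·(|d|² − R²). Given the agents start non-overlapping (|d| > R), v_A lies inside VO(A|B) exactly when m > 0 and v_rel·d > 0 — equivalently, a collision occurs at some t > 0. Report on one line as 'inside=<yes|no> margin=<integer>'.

d = (24, 6),  |d|² = 612;  R = 7+8 = 15,  c = 612−15² = 387
v_rel = (-1, -16),  |v_rel|² = 257;  v_rel·d = (-1)·(24) + (-16)·(6) = -120
257·t² + 240·t + 387 = 0  ⇒  m = (-120)² − 257·387 = -85059
m = -85059 < 0,  v_rel·d = -120 < 0  ⇒  outside

inside=no margin=-85059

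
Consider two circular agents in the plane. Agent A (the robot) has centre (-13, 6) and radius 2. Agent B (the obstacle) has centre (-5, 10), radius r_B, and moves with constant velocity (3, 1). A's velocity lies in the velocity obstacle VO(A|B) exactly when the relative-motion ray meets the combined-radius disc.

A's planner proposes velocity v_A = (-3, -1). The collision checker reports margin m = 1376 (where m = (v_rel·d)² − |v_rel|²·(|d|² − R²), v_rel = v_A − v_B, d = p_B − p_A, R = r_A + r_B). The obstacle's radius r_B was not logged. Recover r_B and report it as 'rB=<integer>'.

m = 1376
d = (8, 4);  v_rel = (-6, -2),  |v_rel|² = 40
v_rel×d = (-6)·(4) − (-2)·(8) = -8
since m = R²·40 − (-8)²:  R² = (64 + 1376) / 40 = 36
R = √36 = 6  ⇒  r_B = 6 − 2 = 4

rB=4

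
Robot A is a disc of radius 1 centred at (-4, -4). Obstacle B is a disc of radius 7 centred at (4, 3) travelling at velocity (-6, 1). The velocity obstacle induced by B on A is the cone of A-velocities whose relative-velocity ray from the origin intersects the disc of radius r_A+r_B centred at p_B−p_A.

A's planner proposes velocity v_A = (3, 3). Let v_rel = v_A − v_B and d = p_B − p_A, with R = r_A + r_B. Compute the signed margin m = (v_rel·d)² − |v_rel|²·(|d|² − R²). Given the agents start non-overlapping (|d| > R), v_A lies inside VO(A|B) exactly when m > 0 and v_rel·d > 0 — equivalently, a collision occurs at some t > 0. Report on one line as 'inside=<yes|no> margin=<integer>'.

d = (8, 7),  |d|² = 113;  R = 1+7 = 8,  c = 113−8² = 49
v_rel = (9, 2),  |v_rel|² = 85;  v_rel·d = (9)·(8) + (2)·(7) = 86
85·t² − 172·t + 49 = 0  ⇒  m = 86² − 85·49 = 3231
m = 3231 > 0,  v_rel·d = 86 > 0  ⇒  inside

inside=yes margin=3231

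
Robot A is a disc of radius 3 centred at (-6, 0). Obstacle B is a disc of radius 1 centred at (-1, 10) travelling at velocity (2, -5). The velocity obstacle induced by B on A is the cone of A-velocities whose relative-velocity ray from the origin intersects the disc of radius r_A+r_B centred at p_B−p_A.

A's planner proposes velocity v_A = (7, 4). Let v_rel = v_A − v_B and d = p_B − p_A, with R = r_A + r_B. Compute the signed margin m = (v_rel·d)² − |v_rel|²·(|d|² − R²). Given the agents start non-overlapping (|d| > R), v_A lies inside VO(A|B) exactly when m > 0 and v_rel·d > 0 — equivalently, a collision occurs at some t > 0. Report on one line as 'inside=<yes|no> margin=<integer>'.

d = (5, 10),  |d|² = 125;  R = 3+1 = 4,  c = 125−4² = 109
v_rel = (5, 9),  |v_rel|² = 106;  v_rel·d = (5)·(5) + (9)·(10) = 115
106·t² − 230·t + 109 = 0  ⇒  m = 115² − 106·109 = 1671
m = 1671 > 0,  v_rel·d = 115 > 0  ⇒  inside

inside=yes margin=1671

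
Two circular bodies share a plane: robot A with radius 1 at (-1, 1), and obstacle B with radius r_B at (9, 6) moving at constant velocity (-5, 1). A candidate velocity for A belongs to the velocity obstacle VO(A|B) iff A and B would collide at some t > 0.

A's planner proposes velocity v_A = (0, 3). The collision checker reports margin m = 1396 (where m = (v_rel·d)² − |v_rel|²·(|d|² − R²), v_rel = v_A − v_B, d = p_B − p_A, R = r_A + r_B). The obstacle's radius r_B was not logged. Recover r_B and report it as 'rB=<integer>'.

m = 1396
d = (10, 5);  v_rel = (5, 2),  |v_rel|² = 29
v_rel×d = (5)·(5) − (2)·(10) = 5
since m = R²·29 − 5²:  R² = (25 + 1396) / 29 = 49
R = √49 = 7  ⇒  r_B = 7 − 1 = 6

rB=6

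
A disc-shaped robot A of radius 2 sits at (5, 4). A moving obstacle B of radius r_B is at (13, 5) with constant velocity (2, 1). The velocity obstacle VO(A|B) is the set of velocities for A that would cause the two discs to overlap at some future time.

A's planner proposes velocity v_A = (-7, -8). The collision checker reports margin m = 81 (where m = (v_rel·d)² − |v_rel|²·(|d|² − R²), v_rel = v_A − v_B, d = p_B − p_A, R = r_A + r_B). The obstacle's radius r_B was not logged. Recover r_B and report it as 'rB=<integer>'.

m = 81
d = (8, 1);  v_rel = (-9, -9),  |v_rel|² = 162
v_rel×d = (-9)·(1) − (-9)·(8) = 63
since m = R²·162 − 63²:  R² = (3969 + 81) / 162 = 25
R = √25 = 5  ⇒  r_B = 5 − 2 = 3

rB=3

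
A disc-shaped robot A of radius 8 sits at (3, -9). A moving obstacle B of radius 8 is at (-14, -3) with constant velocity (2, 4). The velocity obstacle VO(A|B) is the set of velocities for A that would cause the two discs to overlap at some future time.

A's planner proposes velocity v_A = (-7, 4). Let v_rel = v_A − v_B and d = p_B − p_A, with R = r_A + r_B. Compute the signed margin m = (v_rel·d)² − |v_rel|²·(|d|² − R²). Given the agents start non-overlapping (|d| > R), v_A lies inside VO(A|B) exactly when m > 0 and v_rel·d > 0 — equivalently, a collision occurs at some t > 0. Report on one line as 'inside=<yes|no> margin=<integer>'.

d = (-17, 6),  |d|² = 325;  R = 8+8 = 16,  c = 325−16² = 69
v_rel = (-9, 0),  |v_rel|² = 81;  v_rel·d = (-9)·(-17) + (0)·(6) = 153
81·t² − 306·t + 69 = 0  ⇒  m = 153² − 81·69 = 17820
m = 17820 > 0,  v_rel·d = 153 > 0  ⇒  inside

inside=yes margin=17820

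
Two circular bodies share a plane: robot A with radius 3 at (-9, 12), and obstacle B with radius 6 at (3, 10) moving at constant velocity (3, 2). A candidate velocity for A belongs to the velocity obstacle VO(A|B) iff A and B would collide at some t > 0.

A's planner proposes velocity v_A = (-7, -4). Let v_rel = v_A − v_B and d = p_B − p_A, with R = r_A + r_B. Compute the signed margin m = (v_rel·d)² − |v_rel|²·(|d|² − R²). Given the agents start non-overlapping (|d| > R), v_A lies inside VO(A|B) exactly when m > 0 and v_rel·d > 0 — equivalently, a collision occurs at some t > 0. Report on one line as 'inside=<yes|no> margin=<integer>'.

d = (12, -2),  |d|² = 148;  R = 3+6 = 9,  c = 148−9² = 67
v_rel = (-10, -6),  |v_rel|² = 136;  v_rel·d = (-10)·(12) + (-6)·(-2) = -108
136·t² + 216·t + 67 = 0  ⇒  m = (-108)² − 136·67 = 2552
m = 2552 > 0,  v_rel·d = -108 < 0  ⇒  outside

inside=no margin=2552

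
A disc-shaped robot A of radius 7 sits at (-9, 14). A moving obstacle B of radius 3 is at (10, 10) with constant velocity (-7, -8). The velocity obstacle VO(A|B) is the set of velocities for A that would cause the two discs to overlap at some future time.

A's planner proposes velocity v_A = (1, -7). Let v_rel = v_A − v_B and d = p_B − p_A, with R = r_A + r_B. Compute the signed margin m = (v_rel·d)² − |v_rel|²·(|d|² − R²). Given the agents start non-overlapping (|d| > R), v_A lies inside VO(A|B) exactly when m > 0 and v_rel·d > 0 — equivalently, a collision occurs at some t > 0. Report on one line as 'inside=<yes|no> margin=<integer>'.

d = (19, -4),  |d|² = 377;  R = 7+3 = 10,  c = 377−10² = 277
v_rel = (8, 1),  |v_rel|² = 65;  v_rel·d = (8)·(19) + (1)·(-4) = 148
65·t² − 296·t + 277 = 0  ⇒  m = 148² − 65·277 = 3899
m = 3899 > 0,  v_rel·d = 148 > 0  ⇒  inside

inside=yes margin=3899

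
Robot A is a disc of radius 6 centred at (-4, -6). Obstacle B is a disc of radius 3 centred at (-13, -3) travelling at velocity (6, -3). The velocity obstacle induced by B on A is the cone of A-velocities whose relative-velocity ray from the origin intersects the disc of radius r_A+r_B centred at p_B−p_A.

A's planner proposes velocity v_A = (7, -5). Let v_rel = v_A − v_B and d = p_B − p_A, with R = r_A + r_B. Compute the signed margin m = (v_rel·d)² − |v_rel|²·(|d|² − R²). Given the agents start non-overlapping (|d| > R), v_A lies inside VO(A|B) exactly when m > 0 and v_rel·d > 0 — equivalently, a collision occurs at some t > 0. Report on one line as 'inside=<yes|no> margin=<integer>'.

d = (-9, 3),  |d|² = 90;  R = 6+3 = 9,  c = 90−9² = 9
v_rel = (1, -2),  |v_rel|² = 5;  v_rel·d = (1)·(-9) + (-2)·(3) = -15
5·t² + 30·t + 9 = 0  ⇒  m = (-15)² − 5·9 = 180
m = 180 > 0,  v_rel·d = -15 < 0  ⇒  outside

inside=no margin=180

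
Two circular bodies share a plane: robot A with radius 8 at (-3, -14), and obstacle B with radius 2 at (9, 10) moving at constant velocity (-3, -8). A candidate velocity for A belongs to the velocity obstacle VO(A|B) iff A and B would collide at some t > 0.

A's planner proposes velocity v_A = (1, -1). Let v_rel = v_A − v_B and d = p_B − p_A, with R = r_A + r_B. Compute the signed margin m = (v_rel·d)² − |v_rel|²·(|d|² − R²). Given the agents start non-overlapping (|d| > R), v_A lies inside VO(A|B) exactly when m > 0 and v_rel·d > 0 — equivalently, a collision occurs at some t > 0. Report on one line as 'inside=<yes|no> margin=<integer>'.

d = (12, 24),  |d|² = 720;  R = 8+2 = 10,  c = 720−10² = 620
v_rel = (4, 7),  |v_rel|² = 65;  v_rel·d = (4)·(12) + (7)·(24) = 216
65·t² − 432·t + 620 = 0  ⇒  m = 216² − 65·620 = 6356
m = 6356 > 0,  v_rel·d = 216 > 0  ⇒  inside

inside=yes margin=6356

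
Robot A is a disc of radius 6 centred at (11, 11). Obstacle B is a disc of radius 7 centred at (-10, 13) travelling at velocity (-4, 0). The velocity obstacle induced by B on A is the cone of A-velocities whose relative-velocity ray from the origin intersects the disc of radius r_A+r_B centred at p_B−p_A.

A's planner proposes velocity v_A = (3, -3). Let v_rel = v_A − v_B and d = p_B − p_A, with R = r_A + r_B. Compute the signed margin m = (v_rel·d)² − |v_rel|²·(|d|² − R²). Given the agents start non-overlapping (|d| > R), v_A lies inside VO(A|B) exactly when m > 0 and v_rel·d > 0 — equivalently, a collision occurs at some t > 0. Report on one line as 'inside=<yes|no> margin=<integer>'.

d = (-21, 2),  |d|² = 445;  R = 6+7 = 13,  c = 445−13² = 276
v_rel = (7, -3),  |v_rel|² = 58;  v_rel·d = (7)·(-21) + (-3)·(2) = -153
58·t² + 306·t + 276 = 0  ⇒  m = (-153)² − 58·276 = 7401
m = 7401 > 0,  v_rel·d = -153 < 0  ⇒  outside

inside=no margin=7401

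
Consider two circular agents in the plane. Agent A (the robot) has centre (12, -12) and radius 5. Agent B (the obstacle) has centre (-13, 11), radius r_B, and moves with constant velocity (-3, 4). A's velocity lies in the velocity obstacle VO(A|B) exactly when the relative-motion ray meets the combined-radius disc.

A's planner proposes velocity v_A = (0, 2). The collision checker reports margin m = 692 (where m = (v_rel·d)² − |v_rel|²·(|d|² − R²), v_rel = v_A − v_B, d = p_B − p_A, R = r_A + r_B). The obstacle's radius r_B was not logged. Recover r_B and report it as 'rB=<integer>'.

m = 692
d = (-25, 23);  v_rel = (3, -2),  |v_rel|² = 13
v_rel×d = (3)·(23) − (-2)·(-25) = 19
since m = R²·13 − 19²:  R² = (361 + 692) / 13 = 81
R = √81 = 9  ⇒  r_B = 9 − 5 = 4

rB=4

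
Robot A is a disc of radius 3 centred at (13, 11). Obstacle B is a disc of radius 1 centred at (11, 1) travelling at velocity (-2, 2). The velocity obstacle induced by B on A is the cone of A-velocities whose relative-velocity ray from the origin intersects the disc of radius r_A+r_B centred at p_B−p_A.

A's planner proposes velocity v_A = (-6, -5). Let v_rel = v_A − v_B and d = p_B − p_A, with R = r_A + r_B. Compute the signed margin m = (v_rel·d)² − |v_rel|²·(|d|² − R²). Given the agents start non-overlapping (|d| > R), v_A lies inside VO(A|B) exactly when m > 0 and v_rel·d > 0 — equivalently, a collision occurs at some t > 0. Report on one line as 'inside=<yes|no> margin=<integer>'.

d = (-2, -10),  |d|² = 104;  R = 3+1 = 4,  c = 104−4² = 88
v_rel = (-4, -7),  |v_rel|² = 65;  v_rel·d = (-4)·(-2) + (-7)·(-10) = 78
65·t² − 156·t + 88 = 0  ⇒  m = 78² − 65·88 = 364
m = 364 > 0,  v_rel·d = 78 > 0  ⇒  inside

inside=yes margin=364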